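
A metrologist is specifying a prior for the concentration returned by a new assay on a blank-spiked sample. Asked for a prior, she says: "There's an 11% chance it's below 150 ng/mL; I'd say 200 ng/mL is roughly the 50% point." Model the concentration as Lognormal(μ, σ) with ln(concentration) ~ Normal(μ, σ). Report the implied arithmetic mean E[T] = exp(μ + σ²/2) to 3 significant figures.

E[T] ≈ 206 ng/mL

If T ~ Lognormal(μ,σ) then ln T ~ Normal(μ,σ), so the p-quantile of ln T is μ + z_p·σ.
ln(150) = 5.011 and ln(200) = 5.298; z_{0.11} = -1.227, z_{0.5} = 0.
σ = (5.298 − 5.011)/(0 − (-1.227)) = 0.235.
μ = 5.011 − (-1.227)·0.235 = 5.298.
E[T] = exp(μ + σ²/2) = exp(5.298 + 0.0275) = 206 ng/mL.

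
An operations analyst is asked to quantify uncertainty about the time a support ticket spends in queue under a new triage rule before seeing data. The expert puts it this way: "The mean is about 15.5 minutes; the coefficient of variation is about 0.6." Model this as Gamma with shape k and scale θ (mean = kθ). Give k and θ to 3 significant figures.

k ≈ 2.78, θ ≈ 5.58

For Gamma(k, scale θ): mean = kθ, variance = kθ², so CV = 1/√k.
CV = 0.6, hence k = 1/CV² = 2.78.
Then θ = mean/k = 15.5/2.78 = 5.58.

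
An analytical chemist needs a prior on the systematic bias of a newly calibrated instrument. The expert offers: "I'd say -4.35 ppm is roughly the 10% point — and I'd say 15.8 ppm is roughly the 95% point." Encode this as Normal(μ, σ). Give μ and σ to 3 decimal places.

μ = 4.474, σ = 6.886

For Normal(μ,σ), the p-quantile is μ + z_p·σ. Here z_{0.1} = -1.282, z_{0.95} = 1.645.
So -4.35 = μ − 1.282σ and 15.8 = μ + 1.645σ.
Subtracting: σ = (15.8 − -4.35)/(1.645 − (-1.282)) = 6.886.
Then μ = -4.35 − (-1.282)·6.886 = 4.474.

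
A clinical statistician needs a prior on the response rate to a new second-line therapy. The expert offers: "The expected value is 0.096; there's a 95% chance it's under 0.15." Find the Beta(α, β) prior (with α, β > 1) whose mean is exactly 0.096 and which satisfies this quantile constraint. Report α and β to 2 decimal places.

With mean 0.096 fixed, write α = 0.096s, β = 0.904s where s = α+β.
Need P(θ < 0.15) = 0.95 under Beta(0.096s, 0.904s). Normal approximation: (q−m)/√(m(1−m)/s) ≈ z_{0.95} = 1.64, so s ≈ 0.096·0.904·(1.64)²/(0.15−0.096)² = 80.5.
At s = 80.5: P(θ<0.15) ≈ 0.937. Adjusting to match 0.95 gives s ≈ 94.56.
So α = 0.096·94.56 ≈ 9.08, β = 0.904·94.56 ≈ 85.49.

α ≈ 9.08, β ≈ 85.49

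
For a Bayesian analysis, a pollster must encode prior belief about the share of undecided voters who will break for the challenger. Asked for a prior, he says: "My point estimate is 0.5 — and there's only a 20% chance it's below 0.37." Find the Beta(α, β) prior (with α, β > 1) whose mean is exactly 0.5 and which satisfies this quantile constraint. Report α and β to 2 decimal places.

α ≈ 5.30, β ≈ 5.30

With mean 0.5 fixed, write α = 0.5s, β = 0.5s where s = α+β.
Need P(θ < 0.37) = 0.2 under Beta(0.5s, 0.5s). Normal approximation: (q−m)/√(m(1−m)/s) ≈ z_{0.2} = -0.842, so s ≈ 0.5·0.5·(-0.842)²/(0.37−0.5)² = 10.5.
At s = 10.5: P(θ<0.37) ≈ 0.201. Adjusting to match 0.2 gives s ≈ 10.60.
So α = 0.5·10.60 ≈ 5.30, β = 0.5·10.60 ≈ 5.30.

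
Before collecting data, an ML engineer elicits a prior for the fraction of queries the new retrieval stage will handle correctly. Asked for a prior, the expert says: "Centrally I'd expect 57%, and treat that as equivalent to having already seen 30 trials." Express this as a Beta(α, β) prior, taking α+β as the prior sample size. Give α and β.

α = 17.1, β = 12.9

Under the effective-sample-size interpretation, Beta(α, β) has prior mean α/(α+β) and prior sample size α+β.
So α+β = 30 and α/(α+β) = 0.57, giving α = 0.57·30 = 17.1 and β = 30 − 17.1 = 12.9.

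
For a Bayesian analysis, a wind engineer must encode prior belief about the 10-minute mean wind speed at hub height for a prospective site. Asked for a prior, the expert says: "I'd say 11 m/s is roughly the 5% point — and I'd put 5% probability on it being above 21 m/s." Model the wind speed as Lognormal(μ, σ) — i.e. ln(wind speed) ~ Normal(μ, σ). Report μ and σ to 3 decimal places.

μ ≈ 2.721, σ ≈ 0.197

If T ~ Lognormal(μ,σ) then ln T ~ Normal(μ,σ), so the p-quantile of ln T is μ + z_p·σ.
ln(11) = 2.398 and ln(21) = 3.045; z_{0.05} = -1.645, z_{0.95} = 1.645.
σ = (3.045 − 2.398)/(1.645 − (-1.645)) = 0.197.
μ = 2.398 − (-1.645)·0.197 = 2.721.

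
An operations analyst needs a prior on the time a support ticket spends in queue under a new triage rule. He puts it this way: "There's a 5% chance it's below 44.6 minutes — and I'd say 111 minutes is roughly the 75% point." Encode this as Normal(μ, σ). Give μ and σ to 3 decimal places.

The p-quantile of Normal(μ,σ) is μ + z_p·σ, with z_{0.05} = -1.645 and z_{0.75} = 0.6745.
Eliminate σ: μ = (z₂·x₁ − z₁·x₂)/(z₂ − z₁) = (0.6745·44.6 − (-1.645)·111)/2.319 = 91.690.
Then σ = (x₂ − x₁)/(z₂ − z₁) = (111 − 44.6)/2.319 = 28.629.

μ = 91.690, σ = 28.629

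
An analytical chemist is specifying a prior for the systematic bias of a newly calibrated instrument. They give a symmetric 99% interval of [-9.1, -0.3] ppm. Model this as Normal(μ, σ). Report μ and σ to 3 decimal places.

A symmetric 99% interval runs μ ± z·σ with z = 2.576.
Half-width = 4.4, so σ = 4.4/2.576 = 1.708.
μ is the interval midpoint, -4.700.

μ = -4.700, σ = 1.708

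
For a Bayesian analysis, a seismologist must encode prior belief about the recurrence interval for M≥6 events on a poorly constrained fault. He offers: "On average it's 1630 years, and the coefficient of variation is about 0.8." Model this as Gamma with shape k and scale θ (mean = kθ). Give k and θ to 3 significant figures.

For Gamma(k, scale θ): mean = kθ, variance = kθ², so CV = 1/√k.
CV = 0.8, hence k = 1/CV² = 1.56.
Then θ = mean/k = 1630/1.56 = 1040.

k ≈ 1.56, θ ≈ 1040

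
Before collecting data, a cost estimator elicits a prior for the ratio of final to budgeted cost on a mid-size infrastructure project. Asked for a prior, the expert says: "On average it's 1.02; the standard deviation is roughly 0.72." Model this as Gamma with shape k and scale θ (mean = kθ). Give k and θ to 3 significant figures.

k ≈ 2.01, θ ≈ 0.508

For Gamma(k, scale θ): mean = kθ, variance = kθ², so CV = 1/√k.
CV = SD/mean = 0.72/1.02 = 0.7059, hence k = 1/CV² = 2.01.
Then θ = mean/k = 1.02/2.01 = 0.508.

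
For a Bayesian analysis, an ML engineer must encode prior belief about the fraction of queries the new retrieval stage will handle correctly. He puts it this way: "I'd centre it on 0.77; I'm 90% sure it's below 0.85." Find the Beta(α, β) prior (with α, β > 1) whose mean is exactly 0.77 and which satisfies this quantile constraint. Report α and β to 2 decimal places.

With mean 0.77 fixed, write α = 0.77s, β = 0.23s where s = α+β.
Need P(θ < 0.85) = 0.9 under Beta(0.77s, 0.23s). Normal approximation: (q−m)/√(m(1−m)/s) ≈ z_{0.9} = 1.28, so s ≈ 0.77·0.23·(1.28)²/(0.85−0.77)² = 45.4.
At s = 45.4: P(θ<0.85) ≈ 0.911. Adjusting to match 0.9 gives s ≈ 41.51.
So α = 0.77·41.51 ≈ 31.96, β = 0.23·41.51 ≈ 9.55.

α ≈ 31.96, β ≈ 9.55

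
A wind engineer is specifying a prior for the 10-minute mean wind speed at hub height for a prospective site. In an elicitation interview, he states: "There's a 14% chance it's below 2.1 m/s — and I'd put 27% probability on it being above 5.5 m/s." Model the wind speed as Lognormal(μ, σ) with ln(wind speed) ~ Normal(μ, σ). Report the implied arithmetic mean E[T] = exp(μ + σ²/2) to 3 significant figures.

E[T] ≈ 4.56 m/s

If T ~ Lognormal(μ,σ) then ln T ~ Normal(μ,σ), so the p-quantile of ln T is μ + z_p·σ.
ln(2.1) = 0.7419 and ln(5.5) = 1.705; z_{0.14} = -1.08, z_{0.73} = 0.6128.
σ = (1.705 − 0.7419)/(0.6128 − (-1.08)) = 0.569.
μ = 0.7419 − (-1.08)·0.569 = 1.356.
E[T] = exp(μ + σ²/2) = exp(1.356 + 0.1617) = 4.56 m/s.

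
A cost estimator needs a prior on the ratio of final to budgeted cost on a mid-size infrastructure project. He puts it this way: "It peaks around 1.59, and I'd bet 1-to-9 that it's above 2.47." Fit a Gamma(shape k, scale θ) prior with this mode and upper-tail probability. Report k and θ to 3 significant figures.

k ≈ 10.6, θ ≈ 0.165

Gamma(k,θ) with k>1 has mode (k−1)θ, so θ = 1.59/(k−1).
Need P(X < 2.47) = 0.9 with θ tied to k this way. Start at k = 2, θ = 1.59: P(X<2.47) ≈ 0.460.
Too low — raise k to concentrate. Iterating converges to k ≈ 10.6.
Then θ = 1.59/(10.6−1) ≈ 0.165.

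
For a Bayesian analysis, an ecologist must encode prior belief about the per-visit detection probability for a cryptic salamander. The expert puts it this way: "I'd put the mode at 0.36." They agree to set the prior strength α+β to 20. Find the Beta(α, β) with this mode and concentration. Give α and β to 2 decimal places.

For α,β > 1 the Beta mode is (α−1)/(α+β−2). With α+β = 20, the mode is (α−1)/18.
Set (α−1)/18 = 0.36 → α = 1 + 0.36·18 = 7.48.
β = 20 − α = 12.52.

α = 7.48, β = 12.52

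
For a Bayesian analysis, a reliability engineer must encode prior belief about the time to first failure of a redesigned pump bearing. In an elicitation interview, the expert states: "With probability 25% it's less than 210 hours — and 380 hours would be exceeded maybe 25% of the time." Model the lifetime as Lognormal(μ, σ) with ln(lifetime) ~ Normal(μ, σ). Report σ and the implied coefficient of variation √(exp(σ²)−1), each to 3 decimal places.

σ ≈ 0.440, CV ≈ 0.462

If T ~ Lognormal(μ,σ) then ln T ~ Normal(μ,σ), so the p-quantile of ln T is μ + z_p·σ.
ln(210) = 5.347 and ln(380) = 5.94; z_{0.25} = -0.6745, z_{0.75} = 0.6745.
σ = (5.94 − 5.347)/(0.6745 − (-0.6745)) = 0.440.
μ = 5.347 − (-0.6745)·0.440 = 5.644.
CV = √(exp(σ²)−1) = √(exp(0.1933)−1) = 0.462.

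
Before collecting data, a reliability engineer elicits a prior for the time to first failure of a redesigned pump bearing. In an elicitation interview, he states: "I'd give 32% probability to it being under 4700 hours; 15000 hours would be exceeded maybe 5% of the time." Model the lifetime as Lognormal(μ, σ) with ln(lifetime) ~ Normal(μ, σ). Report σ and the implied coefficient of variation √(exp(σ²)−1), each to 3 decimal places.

If T ~ Lognormal(μ,σ) then ln T ~ Normal(μ,σ), so the p-quantile of ln T is μ + z_p·σ.
ln(4700) = 8.455 and ln(15000) = 9.616; z_{0.32} = -0.4677, z_{0.95} = 1.645.
σ = (9.616 − 8.455)/(1.645 − (-0.4677)) = 0.549.
μ = 8.455 − (-0.4677)·0.549 = 8.712.
CV = √(exp(σ²)−1) = √(exp(0.3018)−1) = 0.593.

σ ≈ 0.549, CV ≈ 0.593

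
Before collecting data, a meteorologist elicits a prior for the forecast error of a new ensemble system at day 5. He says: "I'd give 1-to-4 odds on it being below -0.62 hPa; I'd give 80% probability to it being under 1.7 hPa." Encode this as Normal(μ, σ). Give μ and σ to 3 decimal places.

μ = 0.540, σ = 1.378

For Normal(μ,σ), the p-quantile is μ + z_p·σ. Here z_{0.2} = -0.8416, z_{0.8} = 0.8416.
So -0.62 = μ − 0.8416σ and 1.7 = μ + 0.8416σ.
Subtracting: σ = (1.7 − -0.62)/(0.8416 − (-0.8416)) = 1.378.
Then μ = -0.62 − (-0.8416)·1.378 = 0.540.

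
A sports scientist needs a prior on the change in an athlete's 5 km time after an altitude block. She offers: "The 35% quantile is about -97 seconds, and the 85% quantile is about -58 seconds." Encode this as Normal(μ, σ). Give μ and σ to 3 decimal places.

μ = -86.430, σ = 27.431

The p-quantile of Normal(μ,σ) is μ + z_p·σ, with z_{0.35} = -0.3853 and z_{0.85} = 1.036.
Eliminate σ: μ = (z₂·x₁ − z₁·x₂)/(z₂ − z₁) = (1.036·-97 − (-0.3853)·-58)/1.422 = -86.430.
Then σ = (x₂ − x₁)/(z₂ − z₁) = (-58 − -97)/1.422 = 27.431.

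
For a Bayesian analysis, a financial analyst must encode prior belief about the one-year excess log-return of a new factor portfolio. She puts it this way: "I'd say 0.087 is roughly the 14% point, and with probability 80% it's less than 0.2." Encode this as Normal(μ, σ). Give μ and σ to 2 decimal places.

μ = 0.15, σ = 0.06

For Normal(μ,σ), the p-quantile is μ + z_p·σ. Here z_{0.14} = -1.08, z_{0.8} = 0.8416.
So 0.087 = μ − 1.08σ and 0.2 = μ + 0.8416σ.
Subtracting: σ = (0.2 − 0.087)/(0.8416 − (-1.08)) = 0.06.
Then μ = 0.087 − (-1.08)·0.06 = 0.15.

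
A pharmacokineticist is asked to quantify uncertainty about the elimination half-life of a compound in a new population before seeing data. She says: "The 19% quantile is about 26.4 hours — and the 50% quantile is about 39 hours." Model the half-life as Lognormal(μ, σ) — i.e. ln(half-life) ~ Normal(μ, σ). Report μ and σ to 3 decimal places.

If T ~ Lognormal(μ,σ) then ln T ~ Normal(μ,σ), so the p-quantile of ln T is μ + z_p·σ.
ln(26.4) = 3.273 and ln(39) = 3.664; z_{0.19} = -0.8779, z_{0.5} = 0.
σ = (3.664 − 3.273)/(0 − (-0.8779)) = 0.444.
μ = 3.273 − (-0.8779)·0.444 = 3.664.

μ ≈ 3.664, σ ≈ 0.444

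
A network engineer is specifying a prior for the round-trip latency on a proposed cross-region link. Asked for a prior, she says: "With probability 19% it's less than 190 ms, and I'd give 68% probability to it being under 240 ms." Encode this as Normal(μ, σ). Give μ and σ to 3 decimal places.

μ = 222.621, σ = 37.158

The p-quantile of Normal(μ,σ) is μ + z_p·σ, with z_{0.19} = -0.8779 and z_{0.68} = 0.4677.
Eliminate σ: μ = (z₂·x₁ − z₁·x₂)/(z₂ − z₁) = (0.4677·190 − (-0.8779)·240)/1.346 = 222.621.
Then σ = (x₂ − x₁)/(z₂ − z₁) = (240 − 190)/1.346 = 37.158.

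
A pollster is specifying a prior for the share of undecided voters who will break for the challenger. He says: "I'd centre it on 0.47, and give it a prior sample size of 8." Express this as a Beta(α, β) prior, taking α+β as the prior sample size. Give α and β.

α = 3.76, β = 4.24

Under the effective-sample-size interpretation, Beta(α, β) has prior mean α/(α+β) and prior sample size α+β.
So α+β = 8 and α/(α+β) = 0.47, giving α = 0.47·8 = 3.76 and β = 8 − 3.76 = 4.24.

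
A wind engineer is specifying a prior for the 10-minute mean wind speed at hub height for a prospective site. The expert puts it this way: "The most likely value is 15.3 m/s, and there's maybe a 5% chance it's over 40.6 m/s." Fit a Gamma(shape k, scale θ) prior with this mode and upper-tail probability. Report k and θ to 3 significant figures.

k ≈ 3.83, θ ≈ 5.4

Gamma(k,θ) with k>1 has mode (k−1)θ, so θ = 15.3/(k−1).
Need P(X < 40.6) = 0.95 with θ tied to k this way. Start at k = 2, θ = 15.3: P(X<40.6) ≈ 0.743.
Too low — raise k to concentrate. Iterating converges to k ≈ 3.83.
Then θ = 15.3/(3.83−1) ≈ 5.4.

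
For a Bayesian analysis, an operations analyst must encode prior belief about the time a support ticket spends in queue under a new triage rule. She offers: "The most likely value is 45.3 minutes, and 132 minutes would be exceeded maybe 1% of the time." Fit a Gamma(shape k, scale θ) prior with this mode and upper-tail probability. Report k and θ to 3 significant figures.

k ≈ 4.96, θ ≈ 11.4

Gamma(k,θ) with k>1 has mode (k−1)θ, so θ = 45.3/(k−1).
Need P(X < 132) = 0.99 with θ tied to k this way. Start at k = 2, θ = 45.3: P(X<132) ≈ 0.788.
Too low — raise k to concentrate. Iterating converges to k ≈ 4.96.
Then θ = 45.3/(4.96−1) ≈ 11.4.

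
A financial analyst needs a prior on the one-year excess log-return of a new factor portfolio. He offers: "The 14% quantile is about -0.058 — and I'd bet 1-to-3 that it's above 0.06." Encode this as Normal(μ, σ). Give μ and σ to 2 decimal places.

For Normal(μ,σ), the p-quantile is μ + z_p·σ. Here z_{0.14} = -1.08, z_{0.75} = 0.6745.
So -0.058 = μ − 1.08σ and 0.06 = μ + 0.6745σ.
Subtracting: σ = (0.06 − -0.058)/(0.6745 − (-1.08)) = 0.07.
Then μ = -0.058 − (-1.08)·0.07 = 0.01.

μ = 0.01, σ = 0.07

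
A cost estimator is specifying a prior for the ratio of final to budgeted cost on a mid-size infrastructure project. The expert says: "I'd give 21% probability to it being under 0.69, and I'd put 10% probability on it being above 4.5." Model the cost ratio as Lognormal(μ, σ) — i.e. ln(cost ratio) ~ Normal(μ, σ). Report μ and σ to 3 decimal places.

μ ≈ 0.353, σ ≈ 0.898

If T ~ Lognormal(μ,σ) then ln T ~ Normal(μ,σ), so the p-quantile of ln T is μ + z_p·σ.
ln(0.69) = -0.3711 and ln(4.5) = 1.504; z_{0.21} = -0.8064, z_{0.9} = 1.282.
σ = (1.504 − -0.3711)/(1.282 − (-0.8064)) = 0.898.
μ = -0.3711 − (-0.8064)·0.898 = 0.353.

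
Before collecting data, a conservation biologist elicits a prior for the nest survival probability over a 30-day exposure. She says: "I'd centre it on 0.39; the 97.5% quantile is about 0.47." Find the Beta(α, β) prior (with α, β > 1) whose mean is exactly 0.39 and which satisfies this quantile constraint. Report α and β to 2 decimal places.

α ≈ 57.15, β ≈ 89.39

With mean 0.39 fixed, write α = 0.39s, β = 0.61s where s = α+β.
Need P(θ < 0.47) = 0.975 under Beta(0.39s, 0.61s). Normal approximation: (q−m)/√(m(1−m)/s) ≈ z_{0.975} = 1.96, so s ≈ 0.39·0.61·(1.96)²/(0.47−0.39)² = 142.8.
At s = 142.8: P(θ<0.47) ≈ 0.974. Adjusting to match 0.975 gives s ≈ 146.54.
So α = 0.39·146.54 ≈ 57.15, β = 0.61·146.54 ≈ 89.39.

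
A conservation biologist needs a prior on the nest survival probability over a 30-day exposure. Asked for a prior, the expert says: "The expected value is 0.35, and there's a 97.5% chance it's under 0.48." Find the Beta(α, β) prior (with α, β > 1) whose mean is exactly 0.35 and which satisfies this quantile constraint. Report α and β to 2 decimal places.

With mean 0.35 fixed, write α = 0.35s, β = 0.65s where s = α+β.
Need P(θ < 0.48) = 0.975 under Beta(0.35s, 0.65s). Normal approximation: (q−m)/√(m(1−m)/s) ≈ z_{0.975} = 1.96, so s ≈ 0.35·0.65·(1.96)²/(0.48−0.35)² = 51.7.
At s = 51.7: P(θ<0.48) ≈ 0.972. Adjusting to match 0.975 gives s ≈ 54.60.
So α = 0.35·54.60 ≈ 19.11, β = 0.65·54.60 ≈ 35.49.

α ≈ 19.11, β ≈ 35.49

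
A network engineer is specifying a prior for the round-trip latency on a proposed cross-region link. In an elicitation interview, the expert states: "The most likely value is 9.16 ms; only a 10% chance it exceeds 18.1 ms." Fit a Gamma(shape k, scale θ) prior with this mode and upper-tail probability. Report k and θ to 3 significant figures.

Gamma(k,θ) with k>1 has mode (k−1)θ, so θ = 9.16/(k−1).
Need P(X < 18.1) = 0.9 with θ tied to k this way. Start at k = 2, θ = 9.16: P(X<18.1) ≈ 0.587.
Too low — raise k to concentrate. Iterating converges to k ≈ 5.13.
Then θ = 9.16/(5.13−1) ≈ 2.22.

k ≈ 5.13, θ ≈ 2.22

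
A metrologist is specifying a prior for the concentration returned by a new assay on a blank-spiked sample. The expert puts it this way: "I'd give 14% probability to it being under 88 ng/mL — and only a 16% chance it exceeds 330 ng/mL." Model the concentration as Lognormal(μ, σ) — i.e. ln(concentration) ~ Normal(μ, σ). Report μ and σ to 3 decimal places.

If T ~ Lognormal(μ,σ) then ln T ~ Normal(μ,σ), so the p-quantile of ln T is μ + z_p·σ.
ln(88) = 4.477 and ln(330) = 5.799; z_{0.14} = -1.08, z_{0.84} = 0.9945.
σ = (5.799 − 4.477)/(0.9945 − (-1.08)) = 0.637.
μ = 4.477 − (-1.08)·0.637 = 5.166.

μ ≈ 5.166, σ ≈ 0.637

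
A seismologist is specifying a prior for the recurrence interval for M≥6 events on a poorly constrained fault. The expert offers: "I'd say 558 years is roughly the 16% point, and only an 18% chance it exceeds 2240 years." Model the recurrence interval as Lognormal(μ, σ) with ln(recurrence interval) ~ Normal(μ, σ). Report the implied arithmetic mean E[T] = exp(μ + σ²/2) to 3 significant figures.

E[T] ≈ 1500 years

If T ~ Lognormal(μ,σ) then ln T ~ Normal(μ,σ), so the p-quantile of ln T is μ + z_p·σ.
ln(558) = 6.324 and ln(2240) = 7.714; z_{0.16} = -0.9945, z_{0.82} = 0.9154.
σ = (7.714 − 6.324)/(0.9154 − (-0.9945)) = 0.728.
μ = 6.324 − (-0.9945)·0.728 = 7.048.
E[T] = exp(μ + σ²/2) = exp(7.048 + 0.2648) = 1500 years.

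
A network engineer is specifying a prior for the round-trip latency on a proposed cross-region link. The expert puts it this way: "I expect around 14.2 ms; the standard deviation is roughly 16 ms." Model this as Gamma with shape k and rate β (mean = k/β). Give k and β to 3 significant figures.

For Gamma(k, rate β): mean = k/β, variance = k/β², so CV = 1/√k.
CV = SD/mean = 16/14.2 = 1.127, hence k = 1/CV² = 0.788.
Then β = k/mean = 0.788/14.2 = 0.0555.

k ≈ 0.788, β ≈ 0.0555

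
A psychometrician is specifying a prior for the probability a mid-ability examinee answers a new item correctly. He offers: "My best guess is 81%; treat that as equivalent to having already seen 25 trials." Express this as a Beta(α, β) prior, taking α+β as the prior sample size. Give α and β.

Under the effective-sample-size interpretation, Beta(α, β) has prior mean α/(α+β) and prior sample size α+β.
So α+β = 25 and α/(α+β) = 0.81, giving α = 0.81·25 = 20.25 and β = 25 − 20.25 = 4.75.

α = 20.25, β = 4.75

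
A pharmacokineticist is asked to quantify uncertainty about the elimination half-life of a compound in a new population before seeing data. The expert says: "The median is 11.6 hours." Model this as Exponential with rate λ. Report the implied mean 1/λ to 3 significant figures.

mean ≈ 16.7 hours

Exponential median = ln 2 / λ, so λ = ln 2 / 11.6 = 0.0598.
Mean = 1/λ = 16.7 hours.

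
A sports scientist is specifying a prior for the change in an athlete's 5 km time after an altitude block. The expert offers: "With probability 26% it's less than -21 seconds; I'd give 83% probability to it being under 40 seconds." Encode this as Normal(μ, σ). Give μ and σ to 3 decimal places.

The p-quantile of Normal(μ,σ) is μ + z_p·σ, with z_{0.26} = -0.6433 and z_{0.83} = 0.9542.
Eliminate σ: μ = (z₂·x₁ − z₁·x₂)/(z₂ − z₁) = (0.9542·-21 − (-0.6433)·40)/1.598 = 3.566.
Then σ = (x₂ − x₁)/(z₂ − z₁) = (40 − -21)/1.598 = 38.184.

μ = 3.566, σ = 38.184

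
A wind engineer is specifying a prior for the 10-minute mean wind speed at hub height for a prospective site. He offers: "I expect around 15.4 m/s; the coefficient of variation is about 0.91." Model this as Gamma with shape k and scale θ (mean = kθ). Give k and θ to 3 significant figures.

For Gamma(k, scale θ): mean = kθ, variance = kθ², so CV = 1/√k.
CV = 0.91, hence k = 1/CV² = 1.21.
Then θ = mean/k = 15.4/1.21 = 12.8.

k ≈ 1.21, θ ≈ 12.8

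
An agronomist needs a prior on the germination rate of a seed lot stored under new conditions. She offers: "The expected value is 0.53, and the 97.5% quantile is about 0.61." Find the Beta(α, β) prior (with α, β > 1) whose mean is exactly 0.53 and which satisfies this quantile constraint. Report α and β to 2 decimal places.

With mean 0.53 fixed, write α = 0.53s, β = 0.47s where s = α+β.
Need P(θ < 0.61) = 0.975 under Beta(0.53s, 0.47s). Normal approximation: (q−m)/√(m(1−m)/s) ≈ z_{0.975} = 1.96, so s ≈ 0.53·0.47·(1.96)²/(0.61−0.53)² = 149.5.
At s = 149.5: P(θ<0.61) ≈ 0.976. Adjusting to match 0.975 gives s ≈ 146.64.
So α = 0.53·146.64 ≈ 77.72, β = 0.47·146.64 ≈ 68.92.

α ≈ 77.72, β ≈ 68.92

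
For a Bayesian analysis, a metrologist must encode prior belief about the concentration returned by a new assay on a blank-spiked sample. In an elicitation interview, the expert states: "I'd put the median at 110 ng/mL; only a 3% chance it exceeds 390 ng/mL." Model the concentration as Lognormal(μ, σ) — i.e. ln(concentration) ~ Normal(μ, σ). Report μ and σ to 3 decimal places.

μ ≈ 4.700, σ ≈ 0.673

If T ~ Lognormal(μ,σ) then ln T ~ Normal(μ,σ), so the p-quantile of ln T is μ + z_p·σ.
ln(110) = 4.7 and ln(390) = 5.966; z_{0.5} = 0, z_{0.97} = 1.881.
σ = (5.966 − 4.7)/(1.881 − (0)) = 0.673.
μ = 4.7 − (0)·0.673 = 4.700.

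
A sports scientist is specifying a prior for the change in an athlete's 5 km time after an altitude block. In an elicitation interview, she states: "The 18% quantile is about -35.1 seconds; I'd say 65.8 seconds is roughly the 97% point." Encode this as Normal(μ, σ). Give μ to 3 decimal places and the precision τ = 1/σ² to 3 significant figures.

The p-quantile of Normal(μ,σ) is μ + z_p·σ, with z_{0.18} = -0.9154 and z_{0.97} = 1.881.
Eliminate σ: μ = (z₂·x₁ − z₁·x₂)/(z₂ − z₁) = (1.881·-35.1 − (-0.9154)·65.8)/2.796 = -2.069.
Then σ = (x₂ − x₁)/(z₂ − z₁) = (65.8 − -35.1)/2.796 = 36.085.
Precision τ = 1/σ² = 1/36.09² = 0.000768.

μ = -2.069, τ = 0.000768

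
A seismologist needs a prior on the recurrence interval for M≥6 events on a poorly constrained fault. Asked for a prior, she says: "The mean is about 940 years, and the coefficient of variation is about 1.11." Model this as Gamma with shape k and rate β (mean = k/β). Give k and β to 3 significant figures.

k ≈ 0.812, β ≈ 0.000863

For Gamma(k, rate β): mean = k/β, variance = k/β², so CV = 1/√k.
CV = 1.11, hence k = 1/CV² = 0.812.
Then β = k/mean = 0.812/940 = 0.000863.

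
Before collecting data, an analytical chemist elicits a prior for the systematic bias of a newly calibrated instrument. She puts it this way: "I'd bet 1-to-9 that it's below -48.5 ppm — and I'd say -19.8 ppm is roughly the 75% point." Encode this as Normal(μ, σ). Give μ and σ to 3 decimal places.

The p-quantile of Normal(μ,σ) is μ + z_p·σ, with z_{0.1} = -1.282 and z_{0.75} = 0.6745.
Eliminate σ: μ = (z₂·x₁ − z₁·x₂)/(z₂ − z₁) = (0.6745·-48.5 − (-1.282)·-19.8)/1.956 = -29.696.
Then σ = (x₂ − x₁)/(z₂ − z₁) = (-19.8 − -48.5)/1.956 = 14.672.

μ = -29.696, σ = 14.672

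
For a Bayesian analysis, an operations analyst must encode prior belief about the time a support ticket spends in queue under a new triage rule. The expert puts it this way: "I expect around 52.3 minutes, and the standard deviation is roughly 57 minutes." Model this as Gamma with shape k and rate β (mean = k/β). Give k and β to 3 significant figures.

k ≈ 0.842, β ≈ 0.0161

For Gamma(k, rate β): mean = k/β, variance = k/β², so CV = 1/√k.
CV = SD/mean = 57/52.3 = 1.09, hence k = 1/CV² = 0.842.
Then β = k/mean = 0.842/52.3 = 0.0161.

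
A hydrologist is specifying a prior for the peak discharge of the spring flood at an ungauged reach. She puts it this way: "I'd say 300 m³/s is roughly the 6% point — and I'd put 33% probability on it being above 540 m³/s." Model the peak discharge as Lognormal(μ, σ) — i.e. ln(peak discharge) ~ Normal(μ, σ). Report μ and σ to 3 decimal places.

μ ≈ 6.162, σ ≈ 0.295

If T ~ Lognormal(μ,σ) then ln T ~ Normal(μ,σ), so the p-quantile of ln T is μ + z_p·σ.
ln(300) = 5.704 and ln(540) = 6.292; z_{0.06} = -1.555, z_{0.67} = 0.4399.
σ = (6.292 − 5.704)/(0.4399 − (-1.555)) = 0.295.
μ = 5.704 − (-1.555)·0.295 = 6.162.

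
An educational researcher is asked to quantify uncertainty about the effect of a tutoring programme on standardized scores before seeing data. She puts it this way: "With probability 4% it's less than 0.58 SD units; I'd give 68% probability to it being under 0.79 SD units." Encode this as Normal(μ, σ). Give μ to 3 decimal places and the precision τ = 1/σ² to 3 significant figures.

The p-quantile of Normal(μ,σ) is μ + z_p·σ, with z_{0.04} = -1.751 and z_{0.68} = 0.4677.
Eliminate σ: μ = (z₂·x₁ − z₁·x₂)/(z₂ − z₁) = (0.4677·0.58 − (-1.751)·0.79)/2.218 = 0.746.
Then σ = (x₂ − x₁)/(z₂ − z₁) = (0.79 − 0.58)/2.218 = 0.095.
Precision τ = 1/σ² = 1/0.09466² = 112.

μ = 0.746, τ = 112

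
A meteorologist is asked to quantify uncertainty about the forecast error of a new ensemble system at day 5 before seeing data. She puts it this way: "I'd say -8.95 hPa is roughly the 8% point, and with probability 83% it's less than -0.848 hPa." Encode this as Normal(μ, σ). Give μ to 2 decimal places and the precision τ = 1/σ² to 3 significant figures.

The p-quantile of Normal(μ,σ) is μ + z_p·σ, with z_{0.08} = -1.405 and z_{0.83} = 0.9542.
Eliminate σ: μ = (z₂·x₁ − z₁·x₂)/(z₂ − z₁) = (0.9542·-8.95 − (-1.405)·-0.848)/2.359 = -4.12.
Then σ = (x₂ − x₁)/(z₂ − z₁) = (-0.848 − -8.95)/2.359 = 3.43.
Precision τ = 1/σ² = 1/3.434² = 0.0848.

μ = -4.12, τ = 0.0848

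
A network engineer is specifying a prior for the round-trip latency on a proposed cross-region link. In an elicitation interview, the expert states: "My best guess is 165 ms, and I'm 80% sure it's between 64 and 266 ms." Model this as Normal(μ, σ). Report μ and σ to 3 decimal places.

μ = 165.000, σ = 78.811

A symmetric 80% interval runs μ ± z·σ with z = 1.282.
Half-width = 101, so σ = 101/1.282 = 78.811.
μ is the stated best guess, 165.000.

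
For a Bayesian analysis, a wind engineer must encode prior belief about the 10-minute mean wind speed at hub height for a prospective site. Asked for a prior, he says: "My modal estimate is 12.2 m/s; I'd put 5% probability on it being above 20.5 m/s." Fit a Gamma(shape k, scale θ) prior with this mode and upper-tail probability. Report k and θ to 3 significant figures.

Gamma(k,θ) with k>1 has mode (k−1)θ, so θ = 12.2/(k−1).
Need P(X < 20.5) = 0.95 with θ tied to k this way. Start at k = 2, θ = 12.2: P(X<20.5) ≈ 0.501.
Too low — raise k to concentrate. Iterating converges to k ≈ 11.4.
Then θ = 12.2/(11.4−1) ≈ 1.18.

k ≈ 11.4, θ ≈ 1.18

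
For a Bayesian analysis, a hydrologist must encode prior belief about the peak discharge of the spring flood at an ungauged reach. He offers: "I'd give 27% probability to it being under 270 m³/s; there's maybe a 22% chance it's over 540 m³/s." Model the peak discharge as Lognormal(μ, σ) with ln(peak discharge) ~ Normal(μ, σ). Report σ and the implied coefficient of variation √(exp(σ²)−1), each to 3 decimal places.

σ ≈ 0.500, CV ≈ 0.534

If T ~ Lognormal(μ,σ) then ln T ~ Normal(μ,σ), so the p-quantile of ln T is μ + z_p·σ.
ln(270) = 5.598 and ln(540) = 6.292; z_{0.27} = -0.6128, z_{0.78} = 0.7722.
σ = (6.292 − 5.598)/(0.7722 − (-0.6128)) = 0.500.
μ = 5.598 − (-0.6128)·0.500 = 5.905.
CV = √(exp(σ²)−1) = √(exp(0.2505)−1) = 0.534.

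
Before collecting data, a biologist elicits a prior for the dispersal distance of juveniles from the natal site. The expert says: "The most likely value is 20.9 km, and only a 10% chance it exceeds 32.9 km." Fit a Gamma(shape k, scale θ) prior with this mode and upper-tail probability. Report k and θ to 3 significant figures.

k ≈ 10.1, θ ≈ 2.3

Gamma(k,θ) with k>1 has mode (k−1)θ, so θ = 20.9/(k−1).
Need P(X < 32.9) = 0.9 with θ tied to k this way. Start at k = 2, θ = 20.9: P(X<32.9) ≈ 0.467.
Too low — raise k to concentrate. Iterating converges to k ≈ 10.1.
Then θ = 20.9/(10.1−1) ≈ 2.3.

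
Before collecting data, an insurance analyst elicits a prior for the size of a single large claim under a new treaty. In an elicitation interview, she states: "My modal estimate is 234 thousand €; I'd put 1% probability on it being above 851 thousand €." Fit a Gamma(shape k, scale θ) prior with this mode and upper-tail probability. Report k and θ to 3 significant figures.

Gamma(k,θ) with k>1 has mode (k−1)θ, so θ = 234/(k−1).
Need P(X < 851) = 0.99 with θ tied to k this way. Start at k = 2, θ = 234: P(X<851) ≈ 0.878.
Too low — raise k to concentrate. Iterating converges to k ≈ 3.57.
Then θ = 234/(3.57−1) ≈ 91.

k ≈ 3.57, θ ≈ 91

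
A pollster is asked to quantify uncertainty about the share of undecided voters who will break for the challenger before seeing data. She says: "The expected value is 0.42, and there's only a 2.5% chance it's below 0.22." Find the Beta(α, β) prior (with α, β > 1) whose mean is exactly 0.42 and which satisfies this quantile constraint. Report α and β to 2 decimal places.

α ≈ 8.49, β ≈ 11.73

With mean 0.42 fixed, write α = 0.42s, β = 0.58s where s = α+β.
Need P(θ < 0.22) = 0.025 under Beta(0.42s, 0.58s). Normal approximation: (q−m)/√(m(1−m)/s) ≈ z_{0.025} = -1.96, so s ≈ 0.42·0.58·(-1.96)²/(0.22−0.42)² = 23.4.
At s = 23.4: P(θ<0.22) ≈ 0.017. Adjusting to match 0.025 gives s ≈ 20.22.
So α = 0.42·20.22 ≈ 8.49, β = 0.58·20.22 ≈ 11.73.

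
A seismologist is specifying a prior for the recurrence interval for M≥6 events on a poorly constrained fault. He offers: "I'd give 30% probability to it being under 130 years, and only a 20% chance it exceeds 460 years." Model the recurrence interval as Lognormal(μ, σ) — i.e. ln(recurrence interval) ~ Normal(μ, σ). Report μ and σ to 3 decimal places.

If T ~ Lognormal(μ,σ) then ln T ~ Normal(μ,σ), so the p-quantile of ln T is μ + z_p·σ.
ln(130) = 4.868 and ln(460) = 6.131; z_{0.3} = -0.5244, z_{0.8} = 0.8416.
σ = (6.131 − 4.868)/(0.8416 − (-0.5244)) = 0.925.
μ = 4.868 − (-0.5244)·0.925 = 5.353.

μ ≈ 5.353, σ ≈ 0.925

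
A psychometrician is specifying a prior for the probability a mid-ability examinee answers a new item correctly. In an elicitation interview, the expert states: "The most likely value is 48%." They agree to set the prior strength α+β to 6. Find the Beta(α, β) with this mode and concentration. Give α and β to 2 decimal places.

For α,β > 1 the Beta mode is (α−1)/(α+β−2). With α+β = 6, the mode is (α−1)/4.
Set (α−1)/4 = 0.48 → α = 1 + 0.48·4 = 2.92.
β = 6 − α = 3.08.

α = 2.92, β = 3.08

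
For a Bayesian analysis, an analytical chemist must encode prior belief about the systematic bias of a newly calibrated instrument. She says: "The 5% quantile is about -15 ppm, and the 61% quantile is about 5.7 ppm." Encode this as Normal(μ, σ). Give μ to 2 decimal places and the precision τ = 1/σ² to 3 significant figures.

For Normal(μ,σ), the p-quantile is μ + z_p·σ. Here z_{0.05} = -1.645, z_{0.61} = 0.2793.
So -15 = μ − 1.645σ and 5.7 = μ + 0.2793σ.
Subtracting: σ = (5.7 − -15)/(0.2793 − (-1.645)) = 10.76.
Then μ = -15 − (-1.645)·10.76 = 2.70.
Precision τ = 1/σ² = 1/10.76² = 0.00864.

μ = 2.70, τ = 0.00864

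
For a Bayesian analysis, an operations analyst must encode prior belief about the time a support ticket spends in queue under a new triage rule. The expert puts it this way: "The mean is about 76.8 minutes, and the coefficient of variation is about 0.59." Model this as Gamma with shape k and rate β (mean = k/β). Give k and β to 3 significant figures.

k ≈ 2.87, β ≈ 0.0374

For Gamma(k, rate β): mean = k/β, variance = k/β², so CV = 1/√k.
CV = 0.59, hence k = 1/CV² = 2.87.
Then β = k/mean = 2.87/76.8 = 0.0374.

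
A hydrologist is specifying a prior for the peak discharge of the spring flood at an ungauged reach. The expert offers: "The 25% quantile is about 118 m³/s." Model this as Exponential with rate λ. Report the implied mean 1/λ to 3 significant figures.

mean ≈ 410 m³/s

P(T < 118.0) = 1 − e^(−λ·118.0) = 0.25, so λ = −ln(1−0.25)/118.0 = −ln(0.75)/118.0 = 0.00244.
Mean = 1/λ = 410 m³/s.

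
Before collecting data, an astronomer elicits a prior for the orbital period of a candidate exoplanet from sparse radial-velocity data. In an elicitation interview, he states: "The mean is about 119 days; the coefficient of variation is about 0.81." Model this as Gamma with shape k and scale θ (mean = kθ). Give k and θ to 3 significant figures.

k ≈ 1.52, θ ≈ 78.1

For Gamma(k, scale θ): mean = kθ, variance = kθ², so CV = 1/√k.
CV = 0.81, hence k = 1/CV² = 1.52.
Then θ = mean/k = 119/1.52 = 78.1.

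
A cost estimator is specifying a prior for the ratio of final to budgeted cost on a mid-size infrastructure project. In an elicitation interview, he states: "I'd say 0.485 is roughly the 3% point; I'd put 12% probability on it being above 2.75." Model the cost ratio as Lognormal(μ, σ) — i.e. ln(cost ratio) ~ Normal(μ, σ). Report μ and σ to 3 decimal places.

μ ≈ 0.344, σ ≈ 0.568

If T ~ Lognormal(μ,σ) then ln T ~ Normal(μ,σ), so the p-quantile of ln T is μ + z_p·σ.
ln(0.485) = -0.7236 and ln(2.75) = 1.012; z_{0.03} = -1.881, z_{0.88} = 1.175.
σ = (1.012 − -0.7236)/(1.175 − (-1.881)) = 0.568.
μ = -0.7236 − (-1.881)·0.568 = 0.344.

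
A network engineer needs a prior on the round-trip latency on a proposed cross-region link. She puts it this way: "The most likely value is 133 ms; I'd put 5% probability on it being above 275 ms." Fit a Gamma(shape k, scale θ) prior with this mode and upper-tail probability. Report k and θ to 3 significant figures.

k ≈ 6.24, θ ≈ 25.4

Gamma(k,θ) with k>1 has mode (k−1)θ, so θ = 133/(k−1).
Need P(X < 275) = 0.95 with θ tied to k this way. Start at k = 2, θ = 133: P(X<275) ≈ 0.612.
Too low — raise k to concentrate. Iterating converges to k ≈ 6.24.
Then θ = 133/(6.24−1) ≈ 25.4.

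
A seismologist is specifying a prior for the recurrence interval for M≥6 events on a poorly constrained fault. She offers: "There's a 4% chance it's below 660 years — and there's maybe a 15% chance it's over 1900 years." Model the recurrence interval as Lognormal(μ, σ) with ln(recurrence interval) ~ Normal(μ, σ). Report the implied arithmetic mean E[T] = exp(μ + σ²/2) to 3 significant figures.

E[T] ≈ 1380 years

If T ~ Lognormal(μ,σ) then ln T ~ Normal(μ,σ), so the p-quantile of ln T is μ + z_p·σ.
ln(660) = 6.492 and ln(1900) = 7.55; z_{0.04} = -1.751, z_{0.85} = 1.036.
σ = (7.55 − 6.492)/(1.036 − (-1.751)) = 0.379.
μ = 6.492 − (-1.751)·0.379 = 7.156.
E[T] = exp(μ + σ²/2) = exp(7.156 + 0.0720) = 1380 years.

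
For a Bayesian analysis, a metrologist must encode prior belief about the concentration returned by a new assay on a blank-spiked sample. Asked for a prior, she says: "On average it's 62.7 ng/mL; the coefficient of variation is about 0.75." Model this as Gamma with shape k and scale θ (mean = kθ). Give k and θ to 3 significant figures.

k ≈ 1.78, θ ≈ 35.3

For Gamma(k, scale θ): mean = kθ, variance = kθ², so CV = 1/√k.
CV = 0.75, hence k = 1/CV² = 1.78.
Then θ = mean/k = 62.7/1.78 = 35.3.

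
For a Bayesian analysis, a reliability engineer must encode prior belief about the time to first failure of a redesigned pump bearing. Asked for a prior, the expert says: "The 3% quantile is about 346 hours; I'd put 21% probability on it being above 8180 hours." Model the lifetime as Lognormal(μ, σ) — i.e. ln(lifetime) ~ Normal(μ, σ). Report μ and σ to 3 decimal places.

If T ~ Lognormal(μ,σ) then ln T ~ Normal(μ,σ), so the p-quantile of ln T is μ + z_p·σ.
ln(346) = 5.846 and ln(8180) = 9.009; z_{0.03} = -1.881, z_{0.79} = 0.8064.
σ = (9.009 − 5.846)/(0.8064 − (-1.881)) = 1.177.
μ = 5.846 − (-1.881)·1.177 = 8.060.

μ ≈ 8.060, σ ≈ 1.177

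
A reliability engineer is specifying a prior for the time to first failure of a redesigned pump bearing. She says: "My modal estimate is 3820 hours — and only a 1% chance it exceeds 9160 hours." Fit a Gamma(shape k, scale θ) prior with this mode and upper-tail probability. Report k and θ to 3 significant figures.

Gamma(k,θ) with k>1 has mode (k−1)θ, so θ = 3820/(k−1).
Need P(X < 9160) = 0.99 with θ tied to k this way. Start at k = 2, θ = 3820: P(X<9160) ≈ 0.691.
Too low — raise k to concentrate. Iterating converges to k ≈ 7.19.
Then θ = 3820/(7.19−1) ≈ 617.

k ≈ 7.19, θ ≈ 617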